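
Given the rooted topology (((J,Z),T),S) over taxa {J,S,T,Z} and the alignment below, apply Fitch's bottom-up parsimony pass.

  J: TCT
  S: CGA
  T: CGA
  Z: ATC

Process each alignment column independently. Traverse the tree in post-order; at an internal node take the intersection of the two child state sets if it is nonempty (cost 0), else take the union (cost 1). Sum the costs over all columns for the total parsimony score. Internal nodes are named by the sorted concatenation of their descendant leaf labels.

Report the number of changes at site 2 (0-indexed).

2

JZ@0: {T} ∪ {A} = {A,T} (union, +1)
JTZ@0: {A,T} ∪ {C} = {A,C,T} (union, +1)
JSTZ@0: {A,C,T} ∩ {C} = {C} (intersection, +0)
JZ@1: {C} ∪ {T} = {C,T} (union, +1)
JTZ@1: {C,T} ∪ {G} = {C,G,T} (union, +1)
JSTZ@1: {C,G,T} ∩ {G} = {G} (intersection, +0)
JZ@2: {T} ∪ {C} = {C,T} (union, +1)
JTZ@2: {C,T} ∪ {A} = {A,C,T} (union, +1)
JSTZ@2: {A,C,T} ∩ {A} = {A} (intersection, +0)
per-site changes: [2, 2, 2]; total = 6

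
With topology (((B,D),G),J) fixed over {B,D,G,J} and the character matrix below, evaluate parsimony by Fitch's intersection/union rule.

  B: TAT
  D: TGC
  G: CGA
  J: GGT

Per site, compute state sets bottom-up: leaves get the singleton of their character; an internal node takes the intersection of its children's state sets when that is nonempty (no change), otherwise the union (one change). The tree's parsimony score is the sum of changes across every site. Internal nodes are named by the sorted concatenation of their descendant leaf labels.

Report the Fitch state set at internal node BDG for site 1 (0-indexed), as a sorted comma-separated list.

[col 0] BD: children B:{T}, D:{T} ∩→ {T}; cost 0
[col 0] BDG: children BD:{T}, G:{C} ∪→ {C,T}; cost 1
[col 0] BDGJ: children BDG:{C,T}, J:{G} ∪→ {C,G,T}; cost 1
[col 1] BD: children B:{A}, D:{G} ∪→ {A,G}; cost 1
[col 1] BDG: children BD:{A,G}, G:{G} ∩→ {G}; cost 0
[col 1] BDGJ: children BDG:{G}, J:{G} ∩→ {G}; cost 0
[col 2] BD: children B:{T}, D:{C} ∪→ {C,T}; cost 1
[col 2] BDG: children BD:{C,T}, G:{A} ∪→ {A,C,T}; cost 1
[col 2] BDGJ: children BDG:{A,C,T}, J:{T} ∩→ {T}; cost 0
per-site changes: [2, 1, 2]; total = 5

G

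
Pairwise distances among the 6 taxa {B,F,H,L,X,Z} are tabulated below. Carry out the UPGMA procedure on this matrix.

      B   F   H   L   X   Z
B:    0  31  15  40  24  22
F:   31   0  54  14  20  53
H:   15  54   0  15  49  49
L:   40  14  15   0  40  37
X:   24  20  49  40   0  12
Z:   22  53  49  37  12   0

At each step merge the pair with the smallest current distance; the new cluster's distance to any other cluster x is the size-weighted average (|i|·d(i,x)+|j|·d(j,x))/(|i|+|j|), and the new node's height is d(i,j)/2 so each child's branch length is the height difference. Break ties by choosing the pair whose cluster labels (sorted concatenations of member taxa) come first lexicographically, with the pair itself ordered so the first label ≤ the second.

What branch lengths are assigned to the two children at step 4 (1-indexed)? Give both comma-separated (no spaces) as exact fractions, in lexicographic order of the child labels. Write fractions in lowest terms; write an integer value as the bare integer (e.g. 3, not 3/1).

1. join X+Z (d=12) ⇒ XZ; edges |X|=6, |Z|=6
  updated: d(B,XZ)=23, d(F,XZ)=73/2, d(H,XZ)=49, d(L,XZ)=77/2
2. join F+L (d=14) ⇒ FL; edges |F|=7, |L|=7
  updated: d(B,FL)=71/2, d(FL,H)=69/2, d(FL,XZ)=75/2
3. join B+H (d=15) ⇒ BH; edges |B|=15/2, |H|=15/2
  updated: d(BH,FL)=35, d(BH,XZ)=36
4. join BH+FL (d=35) ⇒ BFHL; edges |BH|=10, |FL|=21/2
  updated: d(BFHL,XZ)=147/4
5. join BFHL+XZ (d=147/4) ⇒ BFHLXZ; edges |BFHL|=7/8, |XZ|=99/8
final tree: (((B:15/2,H:15/2):10,(F:7,L:7):21/2):7/8,(X:6,Z:6):99/8)
total length: 299/4

10,21/2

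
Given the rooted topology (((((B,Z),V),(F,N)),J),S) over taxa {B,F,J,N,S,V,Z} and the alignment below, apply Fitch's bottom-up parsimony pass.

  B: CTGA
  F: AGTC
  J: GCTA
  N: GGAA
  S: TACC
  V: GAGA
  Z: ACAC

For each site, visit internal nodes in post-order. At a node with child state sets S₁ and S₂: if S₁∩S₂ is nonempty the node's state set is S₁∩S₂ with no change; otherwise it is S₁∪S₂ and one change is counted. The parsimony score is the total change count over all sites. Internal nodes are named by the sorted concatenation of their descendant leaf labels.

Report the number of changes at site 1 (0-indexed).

BZ@0: {C} ∪ {A} = {A,C} (union, +1)
BVZ@0: {A,C} ∪ {G} = {A,C,G} (union, +1)
FN@0: {A} ∪ {G} = {A,G} (union, +1)
BFNVZ@0: {A,C,G} ∩ {A,G} = {A,G} (intersection, +0)
BFJNVZ@0: {A,G} ∩ {G} = {G} (intersection, +0)
BFJNSVZ@0: {G} ∪ {T} = {G,T} (union, +1)
BZ@1: {T} ∪ {C} = {C,T} (union, +1)
BVZ@1: {C,T} ∪ {A} = {A,C,T} (union, +1)
FN@1: {G} ∩ {G} = {G} (intersection, +0)
BFNVZ@1: {A,C,T} ∪ {G} = {A,C,G,T} (union, +1)
BFJNVZ@1: {A,C,G,T} ∩ {C} = {C} (intersection, +0)
BFJNSVZ@1: {C} ∪ {A} = {A,C} (union, +1)
BZ@2: {G} ∪ {A} = {A,G} (union, +1)
BVZ@2: {A,G} ∩ {G} = {G} (intersection, +0)
FN@2: {T} ∪ {A} = {A,T} (union, +1)
BFNVZ@2: {G} ∪ {A,T} = {A,G,T} (union, +1)
BFJNVZ@2: {A,G,T} ∩ {T} = {T} (intersection, +0)
BFJNSVZ@2: {T} ∪ {C} = {C,T} (union, +1)
BZ@3: {A} ∪ {C} = {A,C} (union, +1)
BVZ@3: {A,C} ∩ {A} = {A} (intersection, +0)
FN@3: {C} ∪ {A} = {A,C} (union, +1)
BFNVZ@3: {A} ∩ {A,C} = {A} (intersection, +0)
BFJNVZ@3: {A} ∩ {A} = {A} (intersection, +0)
BFJNSVZ@3: {A} ∪ {C} = {A,C} (union, +1)
per-site changes: [4, 4, 4, 3]; total = 15

4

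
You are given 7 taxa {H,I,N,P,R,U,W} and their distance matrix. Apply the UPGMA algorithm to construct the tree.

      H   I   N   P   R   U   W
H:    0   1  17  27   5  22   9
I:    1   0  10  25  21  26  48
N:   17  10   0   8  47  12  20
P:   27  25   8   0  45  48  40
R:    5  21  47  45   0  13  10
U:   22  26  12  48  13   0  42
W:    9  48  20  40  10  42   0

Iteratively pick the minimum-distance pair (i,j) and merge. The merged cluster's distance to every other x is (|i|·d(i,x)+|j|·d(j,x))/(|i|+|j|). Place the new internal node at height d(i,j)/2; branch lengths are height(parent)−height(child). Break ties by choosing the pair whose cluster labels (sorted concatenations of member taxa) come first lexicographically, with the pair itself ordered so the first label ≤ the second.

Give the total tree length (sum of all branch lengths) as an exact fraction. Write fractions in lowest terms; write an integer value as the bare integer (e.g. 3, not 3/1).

iteration 1: select H,I (d=1); attach at lengths (1/2, 1/2); label the merged cluster HI
  updated: d(HI,N)=27/2, d(HI,P)=26, d(HI,R)=13, d(HI,U)=24, d(HI,W)=57/2
iteration 2: select N,P (d=8); attach at lengths (4, 4); label the merged cluster NP
  updated: d(HI,NP)=79/4, d(NP,R)=46, d(NP,U)=30, d(NP,W)=30
iteration 3: select R,W (d=10); attach at lengths (5, 5); label the merged cluster RW
  updated: d(HI,RW)=83/4, d(NP,RW)=38, d(RW,U)=55/2
iteration 4: select HI,NP (d=79/4); attach at lengths (75/8, 47/8); label the merged cluster HINP
  updated: d(HINP,RW)=235/8, d(HINP,U)=27
iteration 5: select HINP,U (d=27); attach at lengths (29/8, 27/2); label the merged cluster HINPU
  updated: d(HINPU,RW)=29
iteration 6: select HINPU,RW (d=29); attach at lengths (1, 19/2); label the merged cluster HINPRUW
final tree: ((((H:1/2,I:1/2):75/8,(N:4,P:4):47/8):29/8,U:27/2):1,(R:5,W:5):19/2)
total length: 495/8

495/8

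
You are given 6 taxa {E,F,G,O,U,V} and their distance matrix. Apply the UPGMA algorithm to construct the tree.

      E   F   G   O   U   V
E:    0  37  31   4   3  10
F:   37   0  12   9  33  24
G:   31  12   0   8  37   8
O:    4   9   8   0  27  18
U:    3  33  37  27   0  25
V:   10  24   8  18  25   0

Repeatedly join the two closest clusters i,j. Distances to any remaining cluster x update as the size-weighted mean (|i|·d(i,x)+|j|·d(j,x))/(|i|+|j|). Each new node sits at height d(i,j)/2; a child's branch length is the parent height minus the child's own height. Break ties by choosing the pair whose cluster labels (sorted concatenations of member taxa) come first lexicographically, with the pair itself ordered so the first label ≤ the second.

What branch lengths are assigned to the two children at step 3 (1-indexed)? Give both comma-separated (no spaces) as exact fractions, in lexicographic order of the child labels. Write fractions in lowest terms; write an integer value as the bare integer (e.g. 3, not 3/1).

21/4,5/4

iteration 1: select E,U (d=3); attach at lengths (3/2, 3/2); label the merged cluster EU
  updated: d(EU,F)=35, d(EU,G)=34, d(EU,O)=31/2, d(EU,V)=35/2
iteration 2: select G,O (d=8); attach at lengths (4, 4); label the merged cluster GO
  updated: d(EU,GO)=99/4, d(F,GO)=21/2, d(GO,V)=13
iteration 3: select F,GO (d=21/2); attach at lengths (21/4, 5/4); label the merged cluster FGO
  updated: d(EU,FGO)=169/6, d(FGO,V)=50/3
iteration 4: select FGO,V (d=50/3); attach at lengths (37/12, 25/3); label the merged cluster FGOV
  updated: d(EU,FGOV)=51/2
iteration 5: select EU,FGOV (d=51/2); attach at lengths (45/4, 53/12); label the merged cluster EFGOUV
final tree: ((E:3/2,U:3/2):45/4,((F:21/4,(G:4,O:4):5/4):37/12,V:25/3):53/12)
total length: 535/12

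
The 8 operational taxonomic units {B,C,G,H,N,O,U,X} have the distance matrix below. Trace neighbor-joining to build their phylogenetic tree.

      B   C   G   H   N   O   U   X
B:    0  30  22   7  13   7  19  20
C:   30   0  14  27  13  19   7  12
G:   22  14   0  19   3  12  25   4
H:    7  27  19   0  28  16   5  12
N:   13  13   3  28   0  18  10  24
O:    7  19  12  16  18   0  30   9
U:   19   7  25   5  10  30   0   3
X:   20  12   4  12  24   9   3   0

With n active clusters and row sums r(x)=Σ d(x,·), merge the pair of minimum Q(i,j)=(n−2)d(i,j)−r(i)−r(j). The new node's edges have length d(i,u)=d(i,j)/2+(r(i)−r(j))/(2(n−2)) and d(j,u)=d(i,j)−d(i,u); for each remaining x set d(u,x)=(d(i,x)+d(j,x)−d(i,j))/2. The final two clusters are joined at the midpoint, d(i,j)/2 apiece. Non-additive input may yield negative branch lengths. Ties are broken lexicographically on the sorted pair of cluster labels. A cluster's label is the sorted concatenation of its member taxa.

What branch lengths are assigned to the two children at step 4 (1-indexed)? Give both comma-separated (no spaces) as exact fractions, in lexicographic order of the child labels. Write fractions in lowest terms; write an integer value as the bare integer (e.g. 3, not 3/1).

1. join B+H (d=7, Q=-190) ⇒ BH; edges |B|=23/6, |H|=19/6
  updated: d(BH,C)=25, d(BH,G)=17, d(BH,N)=17, d(BH,O)=8, d(BH,U)=17/2, d(BH,X)=25/2
2. join G+N (d=3, Q=-145) ⇒ GN; edges |G|=1/2, |N|=5/2
  updated: d(BH,GN)=31/2, d(C,GN)=12, d(GN,O)=27/2, d(GN,U)=16, d(GN,X)=25/2
3. join BH+O (d=8, Q=-117) ⇒ BHO; edges |BH|=11/4, |O|=21/4
  updated: d(BHO,C)=18, d(BHO,GN)=21/2, d(BHO,U)=61/4, d(BHO,X)=27/4
4. join BHO+GN (d=21/2, Q=-70) ⇒ BGHNO; edges |BHO|=31/6, |GN|=16/3
  updated: d(BGHNO,C)=39/4, d(BGHNO,U)=83/8, d(BGHNO,X)=35/8
5. join BGHNO+X (d=35/8, Q=-281/8) ⇒ BGHNOX; edges |BGHNO|=111/32, |X|=29/32
  updated: d(BGHNOX,C)=139/16, d(BGHNOX,U)=9/2
6. join BGHNOX+C (d=139/16, Q=-323/16) ⇒ BCGHNOX; edges |BGHNOX|=99/32, |C|=179/32
  updated: d(BCGHNOX,U)=45/32
7. join BCGHNOX+U (d=45/32) ⇒ BCGHNOUX; edges |BCGHNOX|=45/64, |U|=45/64
final tree: ((((((B:23/6,H:19/6):11/4,O:21/4):31/6,(G:1/2,N:5/2):16/3):111/32,X:29/32):99/32,C:179/32):45/64,U:45/64)
total length: 1375/32

31/6,16/3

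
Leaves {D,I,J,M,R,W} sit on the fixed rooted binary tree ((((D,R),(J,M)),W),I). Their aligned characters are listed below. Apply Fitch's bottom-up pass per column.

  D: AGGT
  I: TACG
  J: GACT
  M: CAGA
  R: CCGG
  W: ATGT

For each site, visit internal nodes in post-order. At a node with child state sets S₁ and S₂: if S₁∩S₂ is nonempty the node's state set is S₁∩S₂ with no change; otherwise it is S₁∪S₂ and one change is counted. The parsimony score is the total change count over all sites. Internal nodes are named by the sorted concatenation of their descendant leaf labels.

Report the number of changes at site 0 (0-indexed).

DR@0: {A} ∪ {C} = {A,C} (union, +1)
JM@0: {G} ∪ {C} = {C,G} (union, +1)
DJMR@0: {A,C} ∩ {C,G} = {C} (intersection, +0)
DJMRW@0: {C} ∪ {A} = {A,C} (union, +1)
DIJMRW@0: {A,C} ∪ {T} = {A,C,T} (union, +1)
DR@1: {G} ∪ {C} = {C,G} (union, +1)
JM@1: {A} ∩ {A} = {A} (intersection, +0)
DJMR@1: {C,G} ∪ {A} = {A,C,G} (union, +1)
DJMRW@1: {A,C,G} ∪ {T} = {A,C,G,T} (union, +1)
DIJMRW@1: {A,C,G,T} ∩ {A} = {A} (intersection, +0)
DR@2: {G} ∩ {G} = {G} (intersection, +0)
JM@2: {C} ∪ {G} = {C,G} (union, +1)
DJMR@2: {G} ∩ {C,G} = {G} (intersection, +0)
DJMRW@2: {G} ∩ {G} = {G} (intersection, +0)
DIJMRW@2: {G} ∪ {C} = {C,G} (union, +1)
DR@3: {T} ∪ {G} = {G,T} (union, +1)
JM@3: {T} ∪ {A} = {A,T} (union, +1)
DJMR@3: {G,T} ∩ {A,T} = {T} (intersection, +0)
DJMRW@3: {T} ∩ {T} = {T} (intersection, +0)
DIJMRW@3: {T} ∪ {G} = {G,T} (union, +1)
per-site changes: [4, 3, 2, 3]; total = 12

4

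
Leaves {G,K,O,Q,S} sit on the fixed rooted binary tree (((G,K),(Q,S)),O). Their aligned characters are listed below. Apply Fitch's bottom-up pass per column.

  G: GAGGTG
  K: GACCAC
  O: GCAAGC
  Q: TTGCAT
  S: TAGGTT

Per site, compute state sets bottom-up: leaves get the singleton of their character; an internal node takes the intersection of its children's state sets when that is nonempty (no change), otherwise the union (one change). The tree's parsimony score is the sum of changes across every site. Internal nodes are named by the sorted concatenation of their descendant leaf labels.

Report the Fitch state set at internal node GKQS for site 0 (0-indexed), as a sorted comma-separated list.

G,T

[col 0] GK: children G:{G}, K:{G} ∩→ {G}; cost 0
[col 0] QS: children Q:{T}, S:{T} ∩→ {T}; cost 0
[col 0] GKQS: children GK:{G}, QS:{T} ∪→ {G,T}; cost 1
[col 0] GKOQS: children GKQS:{G,T}, O:{G} ∩→ {G}; cost 0
[col 1] GK: children G:{A}, K:{A} ∩→ {A}; cost 0
[col 1] QS: children Q:{T}, S:{A} ∪→ {A,T}; cost 1
[col 1] GKQS: children GK:{A}, QS:{A,T} ∩→ {A}; cost 0
[col 1] GKOQS: children GKQS:{A}, O:{C} ∪→ {A,C}; cost 1
[col 2] GK: children G:{G}, K:{C} ∪→ {C,G}; cost 1
[col 2] QS: children Q:{G}, S:{G} ∩→ {G}; cost 0
[col 2] GKQS: children GK:{C,G}, QS:{G} ∩→ {G}; cost 0
[col 2] GKOQS: children GKQS:{G}, O:{A} ∪→ {A,G}; cost 1
[col 3] GK: children G:{G}, K:{C} ∪→ {C,G}; cost 1
[col 3] QS: children Q:{C}, S:{G} ∪→ {C,G}; cost 1
[col 3] GKQS: children GK:{C,G}, QS:{C,G} ∩→ {C,G}; cost 0
[col 3] GKOQS: children GKQS:{C,G}, O:{A} ∪→ {A,C,G}; cost 1
[col 4] GK: children G:{T}, K:{A} ∪→ {A,T}; cost 1
[col 4] QS: children Q:{A}, S:{T} ∪→ {A,T}; cost 1
[col 4] GKQS: children GK:{A,T}, QS:{A,T} ∩→ {A,T}; cost 0
[col 4] GKOQS: children GKQS:{A,T}, O:{G} ∪→ {A,G,T}; cost 1
[col 5] GK: children G:{G}, K:{C} ∪→ {C,G}; cost 1
[col 5] QS: children Q:{T}, S:{T} ∩→ {T}; cost 0
[col 5] GKQS: children GK:{C,G}, QS:{T} ∪→ {C,G,T}; cost 1
[col 5] GKOQS: children GKQS:{C,G,T}, O:{C} ∩→ {C}; cost 0
per-site changes: [1, 2, 2, 3, 3, 2]; total = 13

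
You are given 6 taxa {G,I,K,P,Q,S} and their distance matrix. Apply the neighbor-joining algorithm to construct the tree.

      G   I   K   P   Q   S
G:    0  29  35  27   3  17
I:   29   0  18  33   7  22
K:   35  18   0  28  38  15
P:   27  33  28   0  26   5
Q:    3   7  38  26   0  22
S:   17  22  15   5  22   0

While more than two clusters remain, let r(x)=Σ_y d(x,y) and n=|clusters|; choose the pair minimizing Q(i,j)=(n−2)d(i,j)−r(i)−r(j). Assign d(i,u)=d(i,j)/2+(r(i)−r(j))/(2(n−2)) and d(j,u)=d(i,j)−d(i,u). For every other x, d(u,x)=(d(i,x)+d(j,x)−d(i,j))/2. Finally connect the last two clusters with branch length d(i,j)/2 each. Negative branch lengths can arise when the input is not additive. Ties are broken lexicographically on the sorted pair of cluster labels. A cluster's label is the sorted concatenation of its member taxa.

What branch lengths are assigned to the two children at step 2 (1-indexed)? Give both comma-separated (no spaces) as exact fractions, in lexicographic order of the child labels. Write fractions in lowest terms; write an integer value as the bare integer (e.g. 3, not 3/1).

iteration 1: select G,Q (d=3, Q=-195); attach at lengths (27/8, -3/8); label the merged cluster GQ
  updated: d(GQ,I)=33/2, d(GQ,K)=35, d(GQ,P)=25, d(GQ,S)=18
iteration 2: select P,S (d=5, Q=-136); attach at lengths (23/3, -8/3); label the merged cluster PS
  updated: d(GQ,PS)=19, d(I,PS)=25, d(K,PS)=19
iteration 3: select GQ,I (d=33/2, Q=-97); attach at lengths (11, 11/2); label the merged cluster GIQ
  updated: d(GIQ,K)=73/4, d(GIQ,PS)=55/4
iteration 4: select GIQ,K (d=73/4, Q=-51); attach at lengths (13/2, 47/4); label the merged cluster GIKQ
  updated: d(GIKQ,PS)=29/4
iteration 5: select GIKQ,PS (d=29/4); attach at lengths (29/8, 29/8); label the merged cluster GIKPQS
final tree: ((((G:27/8,Q:-3/8):11,I:11/2):13/2,K:47/4):29/8,(P:23/3,S:-8/3):29/8)
total length: 50

23/3,-8/3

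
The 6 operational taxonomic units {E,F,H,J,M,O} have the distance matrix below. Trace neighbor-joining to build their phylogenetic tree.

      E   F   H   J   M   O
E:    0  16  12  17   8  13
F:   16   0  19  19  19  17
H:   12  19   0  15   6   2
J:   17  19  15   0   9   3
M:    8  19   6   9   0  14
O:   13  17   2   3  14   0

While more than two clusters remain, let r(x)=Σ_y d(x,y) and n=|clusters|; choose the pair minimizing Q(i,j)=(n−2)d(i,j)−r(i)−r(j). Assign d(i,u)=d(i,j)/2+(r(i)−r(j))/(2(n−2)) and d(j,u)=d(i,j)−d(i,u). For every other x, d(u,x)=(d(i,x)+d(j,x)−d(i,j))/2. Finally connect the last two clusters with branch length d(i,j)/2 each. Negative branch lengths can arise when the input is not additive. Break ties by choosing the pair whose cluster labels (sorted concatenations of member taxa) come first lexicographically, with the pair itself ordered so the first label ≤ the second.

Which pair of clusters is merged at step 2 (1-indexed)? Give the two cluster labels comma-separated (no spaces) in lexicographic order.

step 1: merge (J,O) at d=3, Q=-100; branch lengths J→13/4, O→-1/4; new cluster JO
  updated: d(E,JO)=27/2, d(F,JO)=33/2, d(H,JO)=7, d(JO,M)=10
step 2: merge (E,F) at d=16, Q=-72; branch lengths E→9/2, F→23/2; new cluster EF
  updated: d(EF,H)=15/2, d(EF,JO)=7, d(EF,M)=11/2
step 3: merge (EF,M) at d=11/2, Q=-61/2; branch lengths EF→19/8, M→25/8; new cluster EFM
  updated: d(EFM,H)=4, d(EFM,JO)=23/4
step 4: merge (EFM,H) at d=4, Q=-67/4; branch lengths EFM→11/8, H→21/8; new cluster EFHM
  updated: d(EFHM,JO)=35/8
step 5: merge (EFHM,JO) at d=35/8; branch lengths EFHM→35/16, JO→35/16; new cluster EFHJMO
final tree: ((((E:9/2,F:23/2):19/8,M:25/8):11/8,H:21/8):35/16,(J:13/4,O:-1/4):35/16)
total length: 263/8

E,F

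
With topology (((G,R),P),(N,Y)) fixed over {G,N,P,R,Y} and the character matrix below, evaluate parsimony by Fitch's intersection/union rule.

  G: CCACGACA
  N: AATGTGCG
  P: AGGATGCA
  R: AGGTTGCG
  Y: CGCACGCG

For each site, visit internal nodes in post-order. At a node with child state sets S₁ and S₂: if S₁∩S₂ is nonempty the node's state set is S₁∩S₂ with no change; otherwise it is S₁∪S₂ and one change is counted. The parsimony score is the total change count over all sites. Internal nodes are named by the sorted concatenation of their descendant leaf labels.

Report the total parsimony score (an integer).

[col 0] GR: children G:{C}, R:{A} ∪→ {A,C}; cost 1
[col 0] GPR: children GR:{A,C}, P:{A} ∩→ {A}; cost 0
[col 0] NY: children N:{A}, Y:{C} ∪→ {A,C}; cost 1
[col 0] GNPRY: children GPR:{A}, NY:{A,C} ∩→ {A}; cost 0
[col 1] GR: children G:{C}, R:{G} ∪→ {C,G}; cost 1
[col 1] GPR: children GR:{C,G}, P:{G} ∩→ {G}; cost 0
[col 1] NY: children N:{A}, Y:{G} ∪→ {A,G}; cost 1
[col 1] GNPRY: children GPR:{G}, NY:{A,G} ∩→ {G}; cost 0
[col 2] GR: children G:{A}, R:{G} ∪→ {A,G}; cost 1
[col 2] GPR: children GR:{A,G}, P:{G} ∩→ {G}; cost 0
[col 2] NY: children N:{T}, Y:{C} ∪→ {C,T}; cost 1
[col 2] GNPRY: children GPR:{G}, NY:{C,T} ∪→ {C,G,T}; cost 1
[col 3] GR: children G:{C}, R:{T} ∪→ {C,T}; cost 1
[col 3] GPR: children GR:{C,T}, P:{A} ∪→ {A,C,T}; cost 1
[col 3] NY: children N:{G}, Y:{A} ∪→ {A,G}; cost 1
[col 3] GNPRY: children GPR:{A,C,T}, NY:{A,G} ∩→ {A}; cost 0
[col 4] GR: children G:{G}, R:{T} ∪→ {G,T}; cost 1
[col 4] GPR: children GR:{G,T}, P:{T} ∩→ {T}; cost 0
[col 4] NY: children N:{T}, Y:{C} ∪→ {C,T}; cost 1
[col 4] GNPRY: children GPR:{T}, NY:{C,T} ∩→ {T}; cost 0
[col 5] GR: children G:{A}, R:{G} ∪→ {A,G}; cost 1
[col 5] GPR: children GR:{A,G}, P:{G} ∩→ {G}; cost 0
[col 5] NY: children N:{G}, Y:{G} ∩→ {G}; cost 0
[col 5] GNPRY: children GPR:{G}, NY:{G} ∩→ {G}; cost 0
[col 6] GR: children G:{C}, R:{C} ∩→ {C}; cost 0
[col 6] GPR: children GR:{C}, P:{C} ∩→ {C}; cost 0
[col 6] NY: children N:{C}, Y:{C} ∩→ {C}; cost 0
[col 6] GNPRY: children GPR:{C}, NY:{C} ∩→ {C}; cost 0
[col 7] GR: children G:{A}, R:{G} ∪→ {A,G}; cost 1
[col 7] GPR: children GR:{A,G}, P:{A} ∩→ {A}; cost 0
[col 7] NY: children N:{G}, Y:{G} ∩→ {G}; cost 0
[col 7] GNPRY: children GPR:{A}, NY:{G} ∪→ {A,G}; cost 1
per-site changes: [2, 2, 3, 3, 2, 1, 0, 2]; total = 15

15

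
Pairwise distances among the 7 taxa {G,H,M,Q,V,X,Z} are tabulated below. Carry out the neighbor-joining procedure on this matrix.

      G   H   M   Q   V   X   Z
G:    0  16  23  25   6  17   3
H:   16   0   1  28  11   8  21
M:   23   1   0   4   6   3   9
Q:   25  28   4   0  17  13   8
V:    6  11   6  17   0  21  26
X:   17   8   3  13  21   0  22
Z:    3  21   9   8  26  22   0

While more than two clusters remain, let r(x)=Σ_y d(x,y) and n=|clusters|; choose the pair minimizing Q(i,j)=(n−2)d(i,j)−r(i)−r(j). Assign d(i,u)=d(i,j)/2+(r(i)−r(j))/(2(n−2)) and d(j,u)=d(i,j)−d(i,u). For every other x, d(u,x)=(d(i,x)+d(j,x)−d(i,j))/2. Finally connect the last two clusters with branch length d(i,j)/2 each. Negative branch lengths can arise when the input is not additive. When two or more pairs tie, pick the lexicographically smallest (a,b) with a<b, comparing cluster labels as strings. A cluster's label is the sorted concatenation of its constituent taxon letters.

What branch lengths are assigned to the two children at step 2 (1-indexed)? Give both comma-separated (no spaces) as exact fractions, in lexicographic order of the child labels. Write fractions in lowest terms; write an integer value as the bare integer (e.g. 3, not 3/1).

iteration 1: select G,Z (d=3, Q=-164); attach at lengths (8/5, 7/5); label the merged cluster GZ
  updated: d(GZ,H)=17, d(GZ,M)=29/2, d(GZ,Q)=15, d(GZ,V)=29/2, d(GZ,X)=18
iteration 2: select GZ,Q (d=15, Q=-96); attach at lengths (31/4, 29/4); label the merged cluster GQZ
  updated: d(GQZ,H)=15, d(GQZ,M)=7/4, d(GQZ,V)=33/4, d(GQZ,X)=8
iteration 3: select GQZ,V (d=33/4, Q=-109/2); attach at lengths (23/12, 19/3); label the merged cluster GQVZ
  updated: d(GQVZ,H)=71/8, d(GQVZ,M)=-1/4, d(GQVZ,X)=83/8
iteration 4: select GQVZ,M (d=-1/4, Q=-93/4); attach at lengths (59/16, -63/16); label the merged cluster GMQVZ
  updated: d(GMQVZ,H)=81/16, d(GMQVZ,X)=109/16
iteration 5: select GMQVZ,H (d=81/16, Q=-159/8); attach at lengths (31/16, 25/8); label the merged cluster GHMQVZ
  updated: d(GHMQVZ,X)=39/8
iteration 6: select GHMQVZ,X (d=39/8); attach at lengths (39/16, 39/16); label the merged cluster GHMQVXZ
final tree: ((((((G:8/5,Z:7/5):31/4,Q:29/4):23/12,V:19/3):59/16,M:-63/16):31/16,H:25/8):39/16,X:39/16)
total length: 575/16

31/4,29/4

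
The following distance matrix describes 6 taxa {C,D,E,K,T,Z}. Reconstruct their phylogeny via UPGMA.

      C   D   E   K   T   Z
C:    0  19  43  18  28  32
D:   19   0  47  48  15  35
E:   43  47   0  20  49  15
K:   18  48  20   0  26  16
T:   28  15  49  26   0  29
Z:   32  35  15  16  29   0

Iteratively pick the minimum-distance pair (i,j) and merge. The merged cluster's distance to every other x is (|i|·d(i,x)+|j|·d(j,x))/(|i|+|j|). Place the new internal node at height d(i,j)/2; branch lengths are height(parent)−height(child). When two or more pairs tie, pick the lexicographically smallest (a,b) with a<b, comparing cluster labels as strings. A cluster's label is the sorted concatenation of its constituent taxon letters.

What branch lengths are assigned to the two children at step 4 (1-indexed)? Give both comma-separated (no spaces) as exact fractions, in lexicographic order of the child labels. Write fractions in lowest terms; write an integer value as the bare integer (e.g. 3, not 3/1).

39/8,51/8

1. join D+T (d=15) ⇒ DT; edges |D|=15/2, |T|=15/2
  updated: d(C,DT)=47/2, d(DT,E)=48, d(DT,K)=37, d(DT,Z)=32
2. join E+Z (d=15) ⇒ EZ; edges |E|=15/2, |Z|=15/2
  updated: d(C,EZ)=75/2, d(DT,EZ)=40, d(EZ,K)=18
3. join C+K (d=18) ⇒ CK; edges |C|=9, |K|=9
  updated: d(CK,DT)=121/4, d(CK,EZ)=111/4
4. join CK+EZ (d=111/4) ⇒ CEKZ; edges |CK|=39/8, |EZ|=51/8
  updated: d(CEKZ,DT)=281/8
5. join CEKZ+DT (d=281/8) ⇒ CDEKTZ; edges |CEKZ|=59/16, |DT|=161/16
final tree: (((C:9,K:9):39/8,(E:15/2,Z:15/2):51/8):59/16,(D:15/2,T:15/2):161/16)
total length: 73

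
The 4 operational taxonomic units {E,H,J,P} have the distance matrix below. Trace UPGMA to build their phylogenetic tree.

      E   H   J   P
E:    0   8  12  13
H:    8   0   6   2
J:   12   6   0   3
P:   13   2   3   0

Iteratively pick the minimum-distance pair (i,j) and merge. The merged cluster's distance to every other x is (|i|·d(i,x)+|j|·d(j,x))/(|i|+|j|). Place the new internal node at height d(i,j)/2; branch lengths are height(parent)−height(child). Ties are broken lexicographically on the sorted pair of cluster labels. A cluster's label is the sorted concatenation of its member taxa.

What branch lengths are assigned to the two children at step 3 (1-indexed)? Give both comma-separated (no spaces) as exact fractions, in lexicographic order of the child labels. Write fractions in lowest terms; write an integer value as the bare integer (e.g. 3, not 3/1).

iteration 1: select H,P (d=2); attach at lengths (1, 1); label the merged cluster HP
  updated: d(E,HP)=21/2, d(HP,J)=9/2
iteration 2: select HP,J (d=9/2); attach at lengths (5/4, 9/4); label the merged cluster HJP
  updated: d(E,HJP)=11
iteration 3: select E,HJP (d=11); attach at lengths (11/2, 13/4); label the merged cluster EHJP
final tree: (E:11/2,((H:1,P:1):5/4,J:9/4):13/4)
total length: 57/4

11/2,13/4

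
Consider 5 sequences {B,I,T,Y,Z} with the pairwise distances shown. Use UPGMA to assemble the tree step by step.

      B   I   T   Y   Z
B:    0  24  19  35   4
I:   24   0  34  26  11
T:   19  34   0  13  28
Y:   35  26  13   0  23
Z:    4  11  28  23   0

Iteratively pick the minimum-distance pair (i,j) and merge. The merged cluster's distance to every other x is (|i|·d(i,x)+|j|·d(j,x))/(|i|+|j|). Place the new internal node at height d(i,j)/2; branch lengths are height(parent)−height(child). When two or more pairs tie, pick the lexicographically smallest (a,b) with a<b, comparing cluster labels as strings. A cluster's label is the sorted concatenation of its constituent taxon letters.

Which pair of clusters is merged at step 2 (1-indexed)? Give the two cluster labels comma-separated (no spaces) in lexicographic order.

iteration 1: select B,Z (d=4); attach at lengths (2, 2); label the merged cluster BZ
  updated: d(BZ,I)=35/2, d(BZ,T)=47/2, d(BZ,Y)=29
iteration 2: select T,Y (d=13); attach at lengths (13/2, 13/2); label the merged cluster TY
  updated: d(BZ,TY)=105/4, d(I,TY)=30
iteration 3: select BZ,I (d=35/2); attach at lengths (27/4, 35/4); label the merged cluster BIZ
  updated: d(BIZ,TY)=55/2
iteration 4: select BIZ,TY (d=55/2); attach at lengths (5, 29/4); label the merged cluster BITYZ
final tree: (((B:2,Z:2):27/4,I:35/4):5,(T:13/2,Y:13/2):29/4)
total length: 179/4

T,Y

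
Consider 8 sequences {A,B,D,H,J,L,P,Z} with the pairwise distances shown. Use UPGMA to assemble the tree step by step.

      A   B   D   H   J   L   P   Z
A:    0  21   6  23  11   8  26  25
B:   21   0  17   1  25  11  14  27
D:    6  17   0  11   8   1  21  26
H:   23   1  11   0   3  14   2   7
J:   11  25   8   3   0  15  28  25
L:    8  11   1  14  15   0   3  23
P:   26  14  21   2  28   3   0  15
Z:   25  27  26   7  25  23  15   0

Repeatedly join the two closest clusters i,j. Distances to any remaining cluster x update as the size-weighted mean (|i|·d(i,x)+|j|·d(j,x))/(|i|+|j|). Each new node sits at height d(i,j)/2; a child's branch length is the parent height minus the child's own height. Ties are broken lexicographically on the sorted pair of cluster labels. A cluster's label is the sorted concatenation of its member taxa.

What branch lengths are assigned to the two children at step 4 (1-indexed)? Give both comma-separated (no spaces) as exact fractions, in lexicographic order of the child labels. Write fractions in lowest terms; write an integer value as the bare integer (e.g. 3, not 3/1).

1. join B+H (d=1) ⇒ BH; edges |B|=1/2, |H|=1/2
  updated: d(A,BH)=22, d(BH,D)=14, d(BH,J)=14, d(BH,L)=25/2, d(BH,P)=8, d(BH,Z)=17
2. join D+L (d=1) ⇒ DL; edges |D|=1/2, |L|=1/2
  updated: d(A,DL)=7, d(BH,DL)=53/4, d(DL,J)=23/2, d(DL,P)=12, d(DL,Z)=49/2
3. join A+DL (d=7) ⇒ ADL; edges |A|=7/2, |DL|=3
  updated: d(ADL,BH)=97/6, d(ADL,J)=34/3, d(ADL,P)=50/3, d(ADL,Z)=74/3
4. join BH+P (d=8) ⇒ BHP; edges |BH|=7/2, |P|=4
  updated: d(ADL,BHP)=49/3, d(BHP,J)=56/3, d(BHP,Z)=49/3
5. join ADL+J (d=34/3) ⇒ ADJL; edges |ADL|=13/6, |J|=17/3
  updated: d(ADJL,BHP)=203/12, d(ADJL,Z)=99/4
6. join BHP+Z (d=49/3) ⇒ BHPZ; edges |BHP|=25/6, |Z|=49/6
  updated: d(ADJL,BHPZ)=151/8
7. join ADJL+BHPZ (d=151/8) ⇒ ABDHJLPZ; edges |ADJL|=181/48, |BHPZ|=61/48
final tree: (((A:7/2,(D:1/2,L:1/2):3):13/6,J:17/3):181/48,(((B:1/2,H:1/2):7/2,P:4):25/6,Z:49/6):61/48)
total length: 989/24

7/2,4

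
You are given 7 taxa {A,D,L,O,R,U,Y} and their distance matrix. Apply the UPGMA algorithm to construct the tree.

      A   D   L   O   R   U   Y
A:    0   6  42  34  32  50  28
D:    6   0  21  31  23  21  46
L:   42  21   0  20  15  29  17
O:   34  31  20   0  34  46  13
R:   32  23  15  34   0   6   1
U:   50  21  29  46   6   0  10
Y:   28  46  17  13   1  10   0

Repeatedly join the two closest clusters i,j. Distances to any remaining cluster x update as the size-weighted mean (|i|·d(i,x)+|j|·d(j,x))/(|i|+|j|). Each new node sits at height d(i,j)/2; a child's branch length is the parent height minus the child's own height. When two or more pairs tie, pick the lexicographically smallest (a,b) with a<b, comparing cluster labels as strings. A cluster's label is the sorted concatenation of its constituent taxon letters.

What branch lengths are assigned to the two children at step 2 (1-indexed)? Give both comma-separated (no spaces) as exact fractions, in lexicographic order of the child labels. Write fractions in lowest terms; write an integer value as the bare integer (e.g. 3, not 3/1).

1. join R+Y (d=1) ⇒ RY; edges |R|=1/2, |Y|=1/2
  updated: d(A,RY)=30, d(D,RY)=69/2, d(L,RY)=16, d(O,RY)=47/2, d(RY,U)=8
2. join A+D (d=6) ⇒ AD; edges |A|=3, |D|=3
  updated: d(AD,L)=63/2, d(AD,O)=65/2, d(AD,RY)=129/4, d(AD,U)=71/2
3. join RY+U (d=8) ⇒ RUY; edges |RY|=7/2, |U|=4
  updated: d(AD,RUY)=100/3, d(L,RUY)=61/3, d(O,RUY)=31
4. join L+O (d=20) ⇒ LO; edges |L|=10, |O|=10
  updated: d(AD,LO)=32, d(LO,RUY)=77/3
5. join LO+RUY (d=77/3) ⇒ LORUY; edges |LO|=17/6, |RUY|=53/6
  updated: d(AD,LORUY)=164/5
6. join AD+LORUY (d=164/5) ⇒ ADLORUY; edges |AD|=67/5, |LORUY|=107/30
final tree: ((A:3,D:3):67/5,((L:10,O:10):17/6,((R:1/2,Y:1/2):7/2,U:4):53/6):107/30)
total length: 947/15

3,3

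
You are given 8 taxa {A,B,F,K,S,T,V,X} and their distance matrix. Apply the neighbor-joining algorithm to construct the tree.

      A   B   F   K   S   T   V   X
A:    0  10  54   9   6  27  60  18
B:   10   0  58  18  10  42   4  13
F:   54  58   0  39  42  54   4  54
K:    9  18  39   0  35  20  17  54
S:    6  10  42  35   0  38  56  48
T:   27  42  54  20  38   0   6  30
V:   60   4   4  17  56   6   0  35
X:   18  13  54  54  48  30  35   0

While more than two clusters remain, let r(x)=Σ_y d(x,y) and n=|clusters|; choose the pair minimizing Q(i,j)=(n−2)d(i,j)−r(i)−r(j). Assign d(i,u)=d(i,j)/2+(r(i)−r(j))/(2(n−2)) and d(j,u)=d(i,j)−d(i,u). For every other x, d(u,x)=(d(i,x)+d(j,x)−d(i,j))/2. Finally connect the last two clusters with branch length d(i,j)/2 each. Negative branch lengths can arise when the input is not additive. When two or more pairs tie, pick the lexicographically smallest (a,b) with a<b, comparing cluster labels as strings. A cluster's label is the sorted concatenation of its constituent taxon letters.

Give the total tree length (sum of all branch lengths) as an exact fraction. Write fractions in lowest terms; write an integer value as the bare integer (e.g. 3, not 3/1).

1. join F+V (d=4, Q=-463) ⇒ FV; edges |F|=49/4, |V|=-33/4
  updated: d(A,FV)=55, d(B,FV)=29, d(FV,K)=26, d(FV,S)=47, d(FV,T)=28, d(FV,X)=85/2
2. join A+S (d=6, Q=-279) ⇒ AS; edges |A|=-29/10, |S|=89/10
  updated: d(AS,B)=7, d(AS,FV)=48, d(AS,K)=19, d(AS,T)=59/2, d(AS,X)=30
3. join B+X (d=13, Q=-453/2) ⇒ BX; edges |B|=-17/16, |X|=225/16
  updated: d(AS,BX)=12, d(BX,FV)=117/4, d(BX,K)=59/2, d(BX,T)=59/2
4. join AS+BX (d=12, Q=-691/4) ⇒ ABSX; edges |AS|=59/8, |BX|=37/8
  updated: d(ABSX,FV)=261/8, d(ABSX,K)=73/4, d(ABSX,T)=47/2
5. join ABSX+K (d=73/4, Q=-817/8) ⇒ ABKSX; edges |ABSX|=373/32, |K|=211/32
  updated: d(ABKSX,FV)=323/16, d(ABKSX,T)=101/8
6. join ABKSX+FV (d=323/16, Q=-973/16) ⇒ ABFKSVX; edges |ABKSX|=77/32, |FV|=569/32
  updated: d(ABFKSVX,T)=327/32
7. join ABFKSVX+T (d=327/32) ⇒ ABFKSTVX; edges |ABFKSVX|=327/64, |T|=327/64
final tree: (((((A:-29/10,S:89/10):59/8,(B:-17/16,X:225/16):37/8):373/32,K:211/32):77/32,(F:49/4,V:-33/4):569/32):327/64,T:327/64)
total length: 2677/32

2677/32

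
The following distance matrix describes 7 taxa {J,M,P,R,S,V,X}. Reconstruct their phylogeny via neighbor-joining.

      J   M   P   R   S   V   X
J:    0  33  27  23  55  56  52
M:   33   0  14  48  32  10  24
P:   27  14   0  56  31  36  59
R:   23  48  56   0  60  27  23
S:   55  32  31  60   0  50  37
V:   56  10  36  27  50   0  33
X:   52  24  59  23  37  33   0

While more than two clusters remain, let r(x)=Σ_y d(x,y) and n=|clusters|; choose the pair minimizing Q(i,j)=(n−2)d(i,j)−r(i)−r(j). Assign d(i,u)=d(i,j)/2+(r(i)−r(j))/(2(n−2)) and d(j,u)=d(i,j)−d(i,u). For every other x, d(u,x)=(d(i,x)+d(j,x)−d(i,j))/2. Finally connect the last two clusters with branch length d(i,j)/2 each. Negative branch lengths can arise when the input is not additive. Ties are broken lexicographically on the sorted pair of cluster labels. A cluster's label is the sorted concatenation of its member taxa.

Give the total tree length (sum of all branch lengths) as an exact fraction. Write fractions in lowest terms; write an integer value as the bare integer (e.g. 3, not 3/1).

1. join J+R (d=23, Q=-368) ⇒ JR; edges |J|=62/5, |R|=53/5
  updated: d(JR,M)=29, d(JR,P)=30, d(JR,S)=46, d(JR,V)=30, d(JR,X)=26
2. join P+S (d=31, Q=-242) ⇒ PS; edges |P|=49/4, |S|=75/4
  updated: d(JR,PS)=45/2, d(M,PS)=15/2, d(PS,V)=55/2, d(PS,X)=65/2
3. join JR+X (d=26, Q=-145) ⇒ JRX; edges |JR|=35/3, |X|=43/3
  updated: d(JRX,M)=27/2, d(JRX,PS)=29/2, d(JRX,V)=37/2
4. join JRX+PS (d=29/2, Q=-67) ⇒ JPRSX; edges |JRX|=13/2, |PS|=8
  updated: d(JPRSX,M)=13/4, d(JPRSX,V)=63/4
5. join JPRSX+M (d=13/4, Q=-29) ⇒ JMPRSX; edges |JPRSX|=9/2, |M|=-5/4
  updated: d(JMPRSX,V)=45/4
6. join JMPRSX+V (d=45/4) ⇒ JMPRSVX; edges |JMPRSX|=45/8, |V|=45/8
final tree: (((((J:62/5,R:53/5):35/3,X:43/3):13/2,(P:49/4,S:75/4):8):9/2,M:-5/4):45/8,V:45/8)
total length: 109

109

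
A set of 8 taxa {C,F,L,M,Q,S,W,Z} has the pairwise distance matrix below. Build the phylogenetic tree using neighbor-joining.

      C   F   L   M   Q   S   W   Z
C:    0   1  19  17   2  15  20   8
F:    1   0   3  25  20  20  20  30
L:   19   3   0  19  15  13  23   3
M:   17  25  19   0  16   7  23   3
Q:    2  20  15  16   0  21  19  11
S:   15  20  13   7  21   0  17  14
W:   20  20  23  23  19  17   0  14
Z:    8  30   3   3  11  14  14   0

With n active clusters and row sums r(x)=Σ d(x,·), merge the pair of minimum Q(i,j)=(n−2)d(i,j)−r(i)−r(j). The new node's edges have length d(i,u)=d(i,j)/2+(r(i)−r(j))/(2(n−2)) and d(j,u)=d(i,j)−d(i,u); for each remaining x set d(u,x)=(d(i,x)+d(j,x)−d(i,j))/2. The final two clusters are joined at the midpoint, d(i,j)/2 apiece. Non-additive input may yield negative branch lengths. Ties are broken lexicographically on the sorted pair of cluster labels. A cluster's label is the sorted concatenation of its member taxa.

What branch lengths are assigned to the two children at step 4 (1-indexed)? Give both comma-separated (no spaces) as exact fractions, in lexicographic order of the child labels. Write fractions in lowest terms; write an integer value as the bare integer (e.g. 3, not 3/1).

19/4,13/2

step 1: merge (F,L) at d=3, Q=-196; branch lengths F→7/2, L→-1/2; new cluster FL
  updated: d(C,FL)=17/2, d(FL,M)=41/2, d(FL,Q)=16, d(FL,S)=15, d(FL,W)=20, d(FL,Z)=15
step 2: merge (C,Q) at d=2, Q=-291/2; branch lengths C→-9/20, Q→49/20; new cluster CQ
  updated: d(CQ,FL)=45/4, d(CQ,M)=31/2, d(CQ,S)=17, d(CQ,W)=37/2, d(CQ,Z)=17/2
step 3: merge (M,Z) at d=3, Q=-223/2; branch lengths M→53/16, Z→-5/16; new cluster MZ
  updated: d(CQ,MZ)=21/2, d(FL,MZ)=65/4, d(MZ,S)=9, d(MZ,W)=17
step 4: merge (CQ,FL) at d=45/4, Q=-86; branch lengths CQ→19/4, FL→13/2; new cluster CFLQ
  updated: d(CFLQ,MZ)=31/4, d(CFLQ,S)=83/8, d(CFLQ,W)=109/8
step 5: merge (CFLQ,W) at d=109/8, Q=-417/8; branch lengths CFLQ→91/32, W→345/32; new cluster CFLQW
  updated: d(CFLQW,MZ)=89/16, d(CFLQW,S)=55/8
step 6: merge (CFLQW,MZ) at d=89/16, Q=-343/16; branch lengths CFLQW→55/32, MZ→123/32; new cluster CFLMQWZ
  updated: d(CFLMQWZ,S)=165/32
step 7: merge (CFLMQWZ,S) at d=165/32; branch lengths CFLMQWZ→165/64, S→165/64; new cluster CFLMQSWZ
final tree: (((((C:-9/20,Q:49/20):19/4,(F:7/2,L:-1/2):13/2):91/32,W:345/32):55/32,(M:53/16,Z:-5/16):123/32):165/64,S:165/64)
total length: 1395/32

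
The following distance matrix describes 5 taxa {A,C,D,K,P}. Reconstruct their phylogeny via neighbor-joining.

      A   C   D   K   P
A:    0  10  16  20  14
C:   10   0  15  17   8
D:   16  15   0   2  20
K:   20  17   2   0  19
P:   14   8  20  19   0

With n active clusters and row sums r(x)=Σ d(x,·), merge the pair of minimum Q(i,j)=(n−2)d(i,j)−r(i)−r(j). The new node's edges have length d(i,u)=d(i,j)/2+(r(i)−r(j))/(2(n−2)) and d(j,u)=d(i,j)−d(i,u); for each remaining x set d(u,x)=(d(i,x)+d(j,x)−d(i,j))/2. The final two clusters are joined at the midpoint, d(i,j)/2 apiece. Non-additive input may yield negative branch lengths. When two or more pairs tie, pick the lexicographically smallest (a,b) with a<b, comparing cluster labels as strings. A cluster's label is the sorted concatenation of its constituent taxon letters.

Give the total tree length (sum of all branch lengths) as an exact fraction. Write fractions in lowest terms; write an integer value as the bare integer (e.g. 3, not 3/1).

231/8

iteration 1: select D,K (d=2, Q=-105); attach at lengths (1/6, 11/6); label the merged cluster DK
  updated: d(A,DK)=17, d(C,DK)=15, d(DK,P)=37/2
iteration 2: select A,DK (d=17, Q=-115/2); attach at lengths (49/8, 87/8); label the merged cluster ADK
  updated: d(ADK,C)=4, d(ADK,P)=31/4
iteration 3: select ADK,C (d=4, Q=-79/4); attach at lengths (15/8, 17/8); label the merged cluster ACDK
  updated: d(ACDK,P)=47/8
iteration 4: select ACDK,P (d=47/8); attach at lengths (47/16, 47/16); label the merged cluster ACDKP
final tree: (((A:49/8,(D:1/6,K:11/6):87/8):15/8,C:17/8):47/16,P:47/16)
total length: 231/8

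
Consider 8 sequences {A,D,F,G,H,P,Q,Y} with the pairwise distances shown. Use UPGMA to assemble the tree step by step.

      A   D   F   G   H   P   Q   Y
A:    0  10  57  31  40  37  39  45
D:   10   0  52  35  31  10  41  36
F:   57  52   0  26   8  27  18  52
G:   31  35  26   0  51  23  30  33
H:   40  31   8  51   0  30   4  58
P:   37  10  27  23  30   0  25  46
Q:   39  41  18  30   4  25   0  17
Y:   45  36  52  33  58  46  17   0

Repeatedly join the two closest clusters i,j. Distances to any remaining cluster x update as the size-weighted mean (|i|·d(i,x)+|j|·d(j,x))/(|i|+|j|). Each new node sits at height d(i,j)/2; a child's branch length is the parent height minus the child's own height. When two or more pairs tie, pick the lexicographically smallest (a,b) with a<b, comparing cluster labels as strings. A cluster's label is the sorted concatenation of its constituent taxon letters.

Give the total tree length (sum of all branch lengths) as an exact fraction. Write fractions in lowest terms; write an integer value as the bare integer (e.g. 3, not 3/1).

593/6

step 1: merge (H,Q) at d=4; branch lengths H→2, Q→2; new cluster HQ
  updated: d(A,HQ)=79/2, d(D,HQ)=36, d(F,HQ)=13, d(G,HQ)=81/2, d(HQ,P)=55/2, d(HQ,Y)=75/2
step 2: merge (A,D) at d=10; branch lengths A→5, D→5; new cluster AD
  updated: d(AD,F)=109/2, d(AD,G)=33, d(AD,HQ)=151/4, d(AD,P)=47/2, d(AD,Y)=81/2
step 3: merge (F,HQ) at d=13; branch lengths F→13/2, HQ→9/2; new cluster FHQ
  updated: d(AD,FHQ)=130/3, d(FHQ,G)=107/3, d(FHQ,P)=82/3, d(FHQ,Y)=127/3
step 4: merge (G,P) at d=23; branch lengths G→23/2, P→23/2; new cluster GP
  updated: d(AD,GP)=113/4, d(FHQ,GP)=63/2, d(GP,Y)=79/2
step 5: merge (AD,GP) at d=113/4; branch lengths AD→73/8, GP→21/8; new cluster ADGP
  updated: d(ADGP,FHQ)=449/12, d(ADGP,Y)=40
step 6: merge (ADGP,FHQ) at d=449/12; branch lengths ADGP→55/12, FHQ→293/24; new cluster ADFGHPQ
  updated: d(ADFGHPQ,Y)=41
step 7: merge (ADFGHPQ,Y) at d=41; branch lengths ADFGHPQ→43/24, Y→41/2; new cluster ADFGHPQY
final tree: ((((A:5,D:5):73/8,(G:23/2,P:23/2):21/8):55/12,(F:13/2,(H:2,Q:2):9/2):293/24):43/24,Y:41/2)
total length: 593/6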